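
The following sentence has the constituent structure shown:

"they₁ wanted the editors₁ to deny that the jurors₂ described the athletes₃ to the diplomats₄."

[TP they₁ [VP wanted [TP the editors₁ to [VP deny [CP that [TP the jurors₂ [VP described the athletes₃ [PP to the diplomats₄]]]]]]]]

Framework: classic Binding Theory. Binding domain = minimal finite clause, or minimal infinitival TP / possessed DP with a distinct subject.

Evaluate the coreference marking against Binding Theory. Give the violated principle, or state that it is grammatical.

Principle C

The two coindexed NPs are *they₁* and *the editors₁*.
*the editors₁* is an R-expression. Principle C requires it to be free everywhere.
*they₁* c-commands it and carries the same index.
The R-expression is bound → Principle C violation.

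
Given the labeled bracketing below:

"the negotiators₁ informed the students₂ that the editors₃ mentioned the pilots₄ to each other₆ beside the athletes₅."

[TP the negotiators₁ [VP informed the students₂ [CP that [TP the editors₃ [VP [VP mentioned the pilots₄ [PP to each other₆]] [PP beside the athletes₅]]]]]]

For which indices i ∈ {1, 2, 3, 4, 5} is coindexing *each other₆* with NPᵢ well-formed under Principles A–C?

*each other* is an anaphor, so Principle A applies: it must be bound in its binding domain.
Binding domain of *each other₆*: the embedded TP, whose subject is the editors₃.
*the negotiators₁* c-commands the anaphor but is outside its binding domain → cannot satisfy Principle A.
*the students₂* c-commands the anaphor but is outside its binding domain → cannot satisfy Principle A.
*the editors₃* c-commands the anaphor within its binding domain → licit binder.
*the pilots₄* c-commands the anaphor within its binding domain → licit binder.
*the athletes₅* does not c-command the anaphor → cannot bind it.

{3, 4}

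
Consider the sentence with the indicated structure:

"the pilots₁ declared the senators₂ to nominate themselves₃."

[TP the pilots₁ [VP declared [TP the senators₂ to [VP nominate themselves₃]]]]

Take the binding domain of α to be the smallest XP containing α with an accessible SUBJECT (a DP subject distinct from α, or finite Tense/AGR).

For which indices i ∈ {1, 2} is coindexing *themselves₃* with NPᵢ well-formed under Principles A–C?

{2}

*themselves* is an anaphor, so Principle A applies: it must be bound in its binding domain.
Binding domain of *themselves₃*: the embedded TP, whose subject is the senators₂.
*the pilots₁* c-commands the anaphor but is outside its binding domain → cannot satisfy Principle A.
*the senators₂* c-commands the anaphor within its binding domain → licit binder.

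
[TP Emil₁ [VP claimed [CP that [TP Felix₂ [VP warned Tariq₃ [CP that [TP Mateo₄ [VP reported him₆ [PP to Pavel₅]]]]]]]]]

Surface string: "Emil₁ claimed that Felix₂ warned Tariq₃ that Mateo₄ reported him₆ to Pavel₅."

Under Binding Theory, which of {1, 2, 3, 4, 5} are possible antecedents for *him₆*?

*him* is a pronoun, so Principle B applies: it must be free in its binding domain.
Binding domain of *him₆*: the embedded TP, whose subject is Mateo₄.
*Emil₁* c-commands the pronoun but from outside its binding domain, and is not c-commanded by it → coindexation permitted.
*Felix₂* c-commands the pronoun but from outside its binding domain, and is not c-commanded by it → coindexation permitted.
*Tariq₃* c-commands the pronoun but from outside its binding domain, and is not c-commanded by it → coindexation permitted.
*Mateo₄* c-commands the pronoun within its binding domain → coindexation would violate Principle B.
*Pavel₅*: the pronoun c-commands this R-expression → coindexation would violate Principle C on *Pavel₅*.

{1, 2, 3}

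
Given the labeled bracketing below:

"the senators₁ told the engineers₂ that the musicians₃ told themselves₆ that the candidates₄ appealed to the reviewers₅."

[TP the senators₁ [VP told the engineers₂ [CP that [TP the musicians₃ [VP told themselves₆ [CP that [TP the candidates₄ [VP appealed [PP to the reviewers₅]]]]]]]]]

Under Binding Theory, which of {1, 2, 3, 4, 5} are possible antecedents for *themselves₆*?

{3}

*themselves* is an anaphor, so Principle A applies: it must be bound in its binding domain.
Binding domain of *themselves₆*: the embedded TP, whose subject is the musicians₃.
*the senators₁* c-commands the anaphor but is outside its binding domain → cannot satisfy Principle A.
*the engineers₂* c-commands the anaphor but is outside its binding domain → cannot satisfy Principle A.
*the musicians₃* c-commands the anaphor within its binding domain → licit binder.
*the candidates₄* does not c-command the anaphor → cannot bind it.
*the reviewers₅* does not c-command the anaphor → cannot bind it.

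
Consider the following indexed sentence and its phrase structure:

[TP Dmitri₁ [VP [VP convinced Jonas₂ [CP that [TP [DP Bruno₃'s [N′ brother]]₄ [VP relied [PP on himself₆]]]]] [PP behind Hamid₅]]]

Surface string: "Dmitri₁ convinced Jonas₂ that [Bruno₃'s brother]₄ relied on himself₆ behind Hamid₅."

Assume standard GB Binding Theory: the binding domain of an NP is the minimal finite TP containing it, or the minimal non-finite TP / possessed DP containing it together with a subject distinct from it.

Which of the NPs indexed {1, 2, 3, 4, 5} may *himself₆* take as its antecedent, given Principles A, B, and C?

*himself* is an anaphor, so Principle A applies: it must be bound in its binding domain.
Binding domain of *himself₆*: the embedded TP, whose subject is [Bruno₃'s brother]₄.
*Dmitri₁* c-commands the anaphor but is outside its binding domain → cannot satisfy Principle A.
*Jonas₂* c-commands the anaphor but is outside its binding domain → cannot satisfy Principle A.
*Bruno₃* does not c-command the anaphor → cannot bind it.
*[Bruno₃'s brother]₄* c-commands the anaphor within its binding domain → licit binder.
*Hamid₅* does not c-command the anaphor → cannot bind it.

{4}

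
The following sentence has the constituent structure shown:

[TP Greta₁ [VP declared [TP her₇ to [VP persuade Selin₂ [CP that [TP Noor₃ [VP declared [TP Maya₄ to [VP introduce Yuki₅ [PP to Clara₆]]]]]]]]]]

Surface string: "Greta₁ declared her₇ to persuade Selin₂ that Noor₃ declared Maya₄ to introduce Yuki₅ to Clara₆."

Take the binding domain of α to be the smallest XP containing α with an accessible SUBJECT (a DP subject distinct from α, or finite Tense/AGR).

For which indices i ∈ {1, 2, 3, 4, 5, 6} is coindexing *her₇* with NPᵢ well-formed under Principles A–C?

none

*her* is a pronoun, so Principle B applies: it must be free in its binding domain.
Binding domain of *her₇*: the matrix TP, whose subject is Greta₁.
*Greta₁* c-commands the pronoun within its binding domain → coindexation would violate Principle B.
*Selin₂*: the pronoun c-commands this R-expression → coindexation would violate Principle C on *Selin₂*.
*Noor₃*: the pronoun c-commands this R-expression → coindexation would violate Principle C on *Noor₃*.
*Maya₄*: the pronoun c-commands this R-expression → coindexation would violate Principle C on *Maya₄*.
*Yuki₅*: the pronoun c-commands this R-expression → coindexation would violate Principle C on *Yuki₅*.
*Clara₆*: the pronoun c-commands this R-expression → coindexation would violate Principle C on *Clara₆*.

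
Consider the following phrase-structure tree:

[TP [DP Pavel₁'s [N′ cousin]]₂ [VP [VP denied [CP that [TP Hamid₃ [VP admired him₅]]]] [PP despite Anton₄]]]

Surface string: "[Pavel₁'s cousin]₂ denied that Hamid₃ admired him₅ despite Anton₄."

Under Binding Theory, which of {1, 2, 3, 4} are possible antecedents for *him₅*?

*him* is a pronoun, so Principle B applies: it must be free in its binding domain.
Binding domain of *him₅*: the embedded TP, whose subject is Hamid₃.
*Pavel₁* and the pronoun do not c-command one another → neither Principle B nor Principle C is at stake; coindexation permitted.
*[Pavel₁'s cousin]₂* c-commands the pronoun but from outside its binding domain, and is not c-commanded by it → coindexation permitted.
*Hamid₃* c-commands the pronoun within its binding domain → coindexation would violate Principle B.
*Anton₄* and the pronoun do not c-command one another → neither Principle B nor Principle C is at stake; coindexation permitted.

{1, 2, 4}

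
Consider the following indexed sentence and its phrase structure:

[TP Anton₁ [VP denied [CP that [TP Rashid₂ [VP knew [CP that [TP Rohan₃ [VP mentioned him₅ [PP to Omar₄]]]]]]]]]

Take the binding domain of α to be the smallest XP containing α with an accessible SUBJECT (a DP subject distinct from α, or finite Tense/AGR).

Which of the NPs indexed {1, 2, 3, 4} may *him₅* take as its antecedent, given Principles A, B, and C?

{1, 2}

*him* is a pronoun, so Principle B applies: it must be free in its binding domain.
Binding domain of *him₅*: the embedded TP, whose subject is Rohan₃.
*Anton₁* c-commands the pronoun but from outside its binding domain, and is not c-commanded by it → coindexation permitted.
*Rashid₂* c-commands the pronoun but from outside its binding domain, and is not c-commanded by it → coindexation permitted.
*Rohan₃* c-commands the pronoun within its binding domain → coindexation would violate Principle B.
*Omar₄*: the pronoun c-commands this R-expression → coindexation would violate Principle C on *Omar₄*.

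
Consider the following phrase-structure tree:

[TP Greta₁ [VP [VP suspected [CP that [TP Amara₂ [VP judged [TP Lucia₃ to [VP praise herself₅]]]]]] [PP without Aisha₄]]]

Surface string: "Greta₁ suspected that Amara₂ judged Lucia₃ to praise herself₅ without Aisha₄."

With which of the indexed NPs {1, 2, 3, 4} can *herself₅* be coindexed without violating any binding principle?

*herself* is an anaphor, so Principle A applies: it must be bound in its binding domain.
Binding domain of *herself₅*: the embedded TP, whose subject is Lucia₃.
*Greta₁* c-commands the anaphor but is outside its binding domain → cannot satisfy Principle A.
*Amara₂* c-commands the anaphor but is outside its binding domain → cannot satisfy Principle A.
*Lucia₃* c-commands the anaphor within its binding domain → licit binder.
*Aisha₄* does not c-command the anaphor → cannot bind it.

{3}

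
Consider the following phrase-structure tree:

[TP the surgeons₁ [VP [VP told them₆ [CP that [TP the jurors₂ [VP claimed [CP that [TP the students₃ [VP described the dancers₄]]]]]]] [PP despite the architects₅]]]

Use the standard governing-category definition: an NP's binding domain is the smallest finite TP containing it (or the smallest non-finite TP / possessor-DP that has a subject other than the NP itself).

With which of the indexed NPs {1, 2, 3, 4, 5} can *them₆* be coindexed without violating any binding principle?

*them* is a pronoun, so Principle B applies: it must be free in its binding domain.
Binding domain of *them₆*: the matrix TP, whose subject is the surgeons₁.
*the surgeons₁* c-commands the pronoun within its binding domain → coindexation would violate Principle B.
*the jurors₂*: the pronoun c-commands this R-expression → coindexation would violate Principle C on *the jurors₂*.
*the students₃*: the pronoun c-commands this R-expression → coindexation would violate Principle C on *the students₃*.
*the dancers₄*: the pronoun c-commands this R-expression → coindexation would violate Principle C on *the dancers₄*.
*the architects₅* and the pronoun do not c-command one another → neither Principle B nor Principle C is at stake; coindexation permitted.

{5}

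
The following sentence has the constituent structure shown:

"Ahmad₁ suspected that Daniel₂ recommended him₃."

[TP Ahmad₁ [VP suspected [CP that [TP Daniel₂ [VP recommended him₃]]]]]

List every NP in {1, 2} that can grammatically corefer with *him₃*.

*him* is a pronoun, so Principle B applies: it must be free in its binding domain.
Binding domain of *him₃*: the embedded TP, whose subject is Daniel₂.
*Ahmad₁* c-commands the pronoun but from outside its binding domain, and is not c-commanded by it → coindexation permitted.
*Daniel₂* c-commands the pronoun within its binding domain → coindexation would violate Principle B.

{1}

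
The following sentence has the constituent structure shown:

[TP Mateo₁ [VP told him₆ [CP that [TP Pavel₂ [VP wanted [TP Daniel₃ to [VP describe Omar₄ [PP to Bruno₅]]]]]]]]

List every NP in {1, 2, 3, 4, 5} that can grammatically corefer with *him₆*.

none

*him* is a pronoun, so Principle B applies: it must be free in its binding domain.
Binding domain of *him₆*: the matrix TP, whose subject is Mateo₁.
*Mateo₁* c-commands the pronoun within its binding domain → coindexation would violate Principle B.
*Pavel₂*: the pronoun c-commands this R-expression → coindexation would violate Principle C on *Pavel₂*.
*Daniel₃*: the pronoun c-commands this R-expression → coindexation would violate Principle C on *Daniel₃*.
*Omar₄*: the pronoun c-commands this R-expression → coindexation would violate Principle C on *Omar₄*.
*Bruno₅*: the pronoun c-commands this R-expression → coindexation would violate Principle C on *Bruno₅*.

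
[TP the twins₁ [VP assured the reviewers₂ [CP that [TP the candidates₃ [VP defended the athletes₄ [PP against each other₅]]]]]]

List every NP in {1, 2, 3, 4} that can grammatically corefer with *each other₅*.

*each other* is an anaphor, so Principle A applies: it must be bound in its binding domain.
Binding domain of *each other₅*: the embedded TP, whose subject is the candidates₃.
*the twins₁* c-commands the anaphor but is outside its binding domain → cannot satisfy Principle A.
*the reviewers₂* c-commands the anaphor but is outside its binding domain → cannot satisfy Principle A.
*the candidates₃* c-commands the anaphor within its binding domain → licit binder.
*the athletes₄* c-commands the anaphor within its binding domain → licit binder.

{3, 4}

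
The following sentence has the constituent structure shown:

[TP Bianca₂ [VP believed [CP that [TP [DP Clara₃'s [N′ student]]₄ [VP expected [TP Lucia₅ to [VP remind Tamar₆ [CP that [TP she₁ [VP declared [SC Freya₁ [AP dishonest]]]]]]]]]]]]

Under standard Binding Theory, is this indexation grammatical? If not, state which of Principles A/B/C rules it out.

The two coindexed NPs are *she₁* and *Freya₁*.
*Freya₁* is an R-expression. Principle C requires it to be free everywhere.
*she₁* c-commands it and carries the same index.
The R-expression is bound → Principle C violation.

Principle C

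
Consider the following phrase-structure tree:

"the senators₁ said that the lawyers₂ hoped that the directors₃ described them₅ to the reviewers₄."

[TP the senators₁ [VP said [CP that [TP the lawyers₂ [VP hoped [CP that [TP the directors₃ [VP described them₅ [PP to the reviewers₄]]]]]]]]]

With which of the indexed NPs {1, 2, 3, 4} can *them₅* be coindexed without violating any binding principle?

*them* is a pronoun, so Principle B applies: it must be free in its binding domain.
Binding domain of *them₅*: the embedded TP, whose subject is the directors₃.
*the senators₁* c-commands the pronoun but from outside its binding domain, and is not c-commanded by it → coindexation permitted.
*the lawyers₂* c-commands the pronoun but from outside its binding domain, and is not c-commanded by it → coindexation permitted.
*the directors₃* c-commands the pronoun within its binding domain → coindexation would violate Principle B.
*the reviewers₄*: the pronoun c-commands this R-expression → coindexation would violate Principle C on *the reviewers₄*.

{1, 2}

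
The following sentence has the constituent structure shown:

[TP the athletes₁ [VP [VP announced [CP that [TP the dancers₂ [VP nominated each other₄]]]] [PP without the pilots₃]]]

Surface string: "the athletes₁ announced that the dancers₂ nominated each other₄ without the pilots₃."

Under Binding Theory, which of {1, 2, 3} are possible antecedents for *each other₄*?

*each other* is an anaphor, so Principle A applies: it must be bound in its binding domain.
Binding domain of *each other₄*: the embedded TP, whose subject is the dancers₂.
*the athletes₁* c-commands the anaphor but is outside its binding domain → cannot satisfy Principle A.
*the dancers₂* c-commands the anaphor within its binding domain → licit binder.
*the pilots₃* does not c-command the anaphor → cannot bind it.

{2}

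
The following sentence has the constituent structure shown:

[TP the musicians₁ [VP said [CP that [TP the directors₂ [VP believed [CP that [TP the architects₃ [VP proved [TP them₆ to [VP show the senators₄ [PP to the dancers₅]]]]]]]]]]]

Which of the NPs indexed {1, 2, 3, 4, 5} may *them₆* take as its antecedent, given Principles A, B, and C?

*them* is a pronoun, so Principle B applies: it must be free in its binding domain.
Binding domain of *them₆*: the embedded TP, whose subject is the architects₃.
*the musicians₁* c-commands the pronoun but from outside its binding domain, and is not c-commanded by it → coindexation permitted.
*the directors₂* c-commands the pronoun but from outside its binding domain, and is not c-commanded by it → coindexation permitted.
*the architects₃* c-commands the pronoun within its binding domain → coindexation would violate Principle B.
*the senators₄*: the pronoun c-commands this R-expression → coindexation would violate Principle C on *the senators₄*.
*the dancers₅*: the pronoun c-commands this R-expression → coindexation would violate Principle C on *the dancers₅*.

{1, 2}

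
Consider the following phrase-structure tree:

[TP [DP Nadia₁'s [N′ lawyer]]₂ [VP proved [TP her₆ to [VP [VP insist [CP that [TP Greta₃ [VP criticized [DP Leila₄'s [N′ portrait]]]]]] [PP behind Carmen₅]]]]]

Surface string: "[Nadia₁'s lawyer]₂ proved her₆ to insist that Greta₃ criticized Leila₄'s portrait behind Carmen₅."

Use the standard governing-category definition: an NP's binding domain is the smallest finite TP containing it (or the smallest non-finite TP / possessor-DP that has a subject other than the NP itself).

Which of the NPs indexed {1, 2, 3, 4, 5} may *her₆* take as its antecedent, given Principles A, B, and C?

*her* is a pronoun, so Principle B applies: it must be free in its binding domain.
Binding domain of *her₆*: the matrix TP, whose subject is [Nadia₁'s lawyer]₂.
*Nadia₁* and the pronoun do not c-command one another → neither Principle B nor Principle C is at stake; coindexation permitted.
*[Nadia₁'s lawyer]₂* c-commands the pronoun within its binding domain → coindexation would violate Principle B.
*Greta₃*: the pronoun c-commands this R-expression → coindexation would violate Principle C on *Greta₃*.
*Leila₄*: the pronoun c-commands this R-expression → coindexation would violate Principle C on *Leila₄*.
*Carmen₅*: the pronoun c-commands this R-expression → coindexation would violate Principle C on *Carmen₅*.

{1}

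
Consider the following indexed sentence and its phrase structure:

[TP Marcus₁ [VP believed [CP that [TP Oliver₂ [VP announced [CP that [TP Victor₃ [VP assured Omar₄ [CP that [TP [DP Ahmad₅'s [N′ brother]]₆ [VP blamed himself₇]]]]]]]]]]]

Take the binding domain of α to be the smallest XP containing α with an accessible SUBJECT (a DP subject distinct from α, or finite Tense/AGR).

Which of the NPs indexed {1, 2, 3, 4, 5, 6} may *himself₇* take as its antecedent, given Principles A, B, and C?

*himself* is an anaphor, so Principle A applies: it must be bound in its binding domain.
Binding domain of *himself₇*: the embedded TP, whose subject is [Ahmad₅'s brother]₆.
*Marcus₁* c-commands the anaphor but is outside its binding domain → cannot satisfy Principle A.
*Oliver₂* c-commands the anaphor but is outside its binding domain → cannot satisfy Principle A.
*Victor₃* c-commands the anaphor but is outside its binding domain → cannot satisfy Principle A.
*Omar₄* c-commands the anaphor but is outside its binding domain → cannot satisfy Principle A.
*Ahmad₅* does not c-command the anaphor → cannot bind it.
*[Ahmad₅'s brother]₆* c-commands the anaphor within its binding domain → licit binder.

{6}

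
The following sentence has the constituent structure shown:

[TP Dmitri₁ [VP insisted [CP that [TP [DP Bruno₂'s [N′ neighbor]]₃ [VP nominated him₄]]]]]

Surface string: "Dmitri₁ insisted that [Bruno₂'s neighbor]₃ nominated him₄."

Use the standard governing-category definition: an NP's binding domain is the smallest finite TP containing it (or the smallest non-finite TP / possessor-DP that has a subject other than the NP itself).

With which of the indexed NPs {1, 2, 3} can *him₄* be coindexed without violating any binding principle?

*him* is a pronoun, so Principle B applies: it must be free in its binding domain.
Binding domain of *him₄*: the embedded TP, whose subject is [Bruno₂'s neighbor]₃.
*Dmitri₁* c-commands the pronoun but from outside its binding domain, and is not c-commanded by it → coindexation permitted.
*Bruno₂* and the pronoun do not c-command one another → neither Principle B nor Principle C is at stake; coindexation permitted.
*[Bruno₂'s neighbor]₃* c-commands the pronoun within its binding domain → coindexation would violate Principle B.

{1, 2}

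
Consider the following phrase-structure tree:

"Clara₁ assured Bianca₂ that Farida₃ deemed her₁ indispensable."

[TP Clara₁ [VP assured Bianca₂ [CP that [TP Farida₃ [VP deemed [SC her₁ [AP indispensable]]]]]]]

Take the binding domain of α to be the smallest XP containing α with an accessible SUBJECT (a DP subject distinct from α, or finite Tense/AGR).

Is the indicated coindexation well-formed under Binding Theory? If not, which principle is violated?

grammatical

The two coindexed NPs are *Clara₁* and *her₁*.
*her₁* is a pronoun; its binding domain is the embedded TP, whose subject is Farida₃. Within that domain it is c-commanded only by *Farida₃*, which carries a different index — the pronoun is free locally, so Principle B holds.
*Clara₁* is an R-expression; *her₁* does not c-command it, and no other NP shares its index, so Principle C is satisfied.
All principles are respected.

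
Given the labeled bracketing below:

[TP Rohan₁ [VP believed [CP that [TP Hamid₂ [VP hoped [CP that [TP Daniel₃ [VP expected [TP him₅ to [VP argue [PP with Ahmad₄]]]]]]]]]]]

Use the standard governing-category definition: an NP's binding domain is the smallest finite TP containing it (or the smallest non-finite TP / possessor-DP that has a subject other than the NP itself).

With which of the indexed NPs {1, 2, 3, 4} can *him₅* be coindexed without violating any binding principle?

*him* is a pronoun, so Principle B applies: it must be free in its binding domain.
Binding domain of *him₅*: the embedded TP, whose subject is Daniel₃.
*Rohan₁* c-commands the pronoun but from outside its binding domain, and is not c-commanded by it → coindexation permitted.
*Hamid₂* c-commands the pronoun but from outside its binding domain, and is not c-commanded by it → coindexation permitted.
*Daniel₃* c-commands the pronoun within its binding domain → coindexation would violate Principle B.
*Ahmad₄*: the pronoun c-commands this R-expression → coindexation would violate Principle C on *Ahmad₄*.

{1, 2}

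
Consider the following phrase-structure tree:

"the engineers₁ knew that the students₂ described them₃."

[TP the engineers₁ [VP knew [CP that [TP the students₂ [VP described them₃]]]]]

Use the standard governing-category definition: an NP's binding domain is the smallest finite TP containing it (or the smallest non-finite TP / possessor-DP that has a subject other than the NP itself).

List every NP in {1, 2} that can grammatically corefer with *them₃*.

{1}

*them* is a pronoun, so Principle B applies: it must be free in its binding domain.
Binding domain of *them₃*: the embedded TP, whose subject is the students₂.
*the engineers₁* c-commands the pronoun but from outside its binding domain, and is not c-commanded by it → coindexation permitted.
*the students₂* c-commands the pronoun within its binding domain → coindexation would violate Principle B.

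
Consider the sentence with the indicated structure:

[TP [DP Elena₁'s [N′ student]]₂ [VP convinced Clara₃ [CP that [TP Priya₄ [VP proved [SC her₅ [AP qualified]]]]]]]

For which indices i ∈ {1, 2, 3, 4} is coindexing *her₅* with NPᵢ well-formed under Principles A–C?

{1, 2, 3}

*her* is a pronoun, so Principle B applies: it must be free in its binding domain.
Binding domain of *her₅*: the embedded TP, whose subject is Priya₄.
*Elena₁* and the pronoun do not c-command one another → neither Principle B nor Principle C is at stake; coindexation permitted.
*[Elena₁'s student]₂* c-commands the pronoun but from outside its binding domain, and is not c-commanded by it → coindexation permitted.
*Clara₃* c-commands the pronoun but from outside its binding domain, and is not c-commanded by it → coindexation permitted.
*Priya₄* c-commands the pronoun within its binding domain → coindexation would violate Principle B.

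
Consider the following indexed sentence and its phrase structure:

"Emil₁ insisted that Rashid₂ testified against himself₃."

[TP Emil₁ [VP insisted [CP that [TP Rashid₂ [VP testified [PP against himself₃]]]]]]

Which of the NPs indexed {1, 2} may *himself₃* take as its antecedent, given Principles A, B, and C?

*himself* is an anaphor, so Principle A applies: it must be bound in its binding domain.
Binding domain of *himself₃*: the embedded TP, whose subject is Rashid₂.
*Emil₁* c-commands the anaphor but is outside its binding domain → cannot satisfy Principle A.
*Rashid₂* c-commands the anaphor within its binding domain → licit binder.

{2}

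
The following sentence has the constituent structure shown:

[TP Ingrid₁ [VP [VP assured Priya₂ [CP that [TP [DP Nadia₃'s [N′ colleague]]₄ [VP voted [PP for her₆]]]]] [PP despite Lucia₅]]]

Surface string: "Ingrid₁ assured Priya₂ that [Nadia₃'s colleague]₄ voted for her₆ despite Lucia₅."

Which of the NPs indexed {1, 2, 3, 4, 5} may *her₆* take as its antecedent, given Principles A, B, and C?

*her* is a pronoun, so Principle B applies: it must be free in its binding domain.
Binding domain of *her₆*: the embedded TP, whose subject is [Nadia₃'s colleague]₄.
*Ingrid₁* c-commands the pronoun but from outside its binding domain, and is not c-commanded by it → coindexation permitted.
*Priya₂* c-commands the pronoun but from outside its binding domain, and is not c-commanded by it → coindexation permitted.
*Nadia₃* and the pronoun do not c-command one another → neither Principle B nor Principle C is at stake; coindexation permitted.
*[Nadia₃'s colleague]₄* c-commands the pronoun within its binding domain → coindexation would violate Principle B.
*Lucia₅* and the pronoun do not c-command one another → neither Principle B nor Principle C is at stake; coindexation permitted.

{1, 2, 3, 5}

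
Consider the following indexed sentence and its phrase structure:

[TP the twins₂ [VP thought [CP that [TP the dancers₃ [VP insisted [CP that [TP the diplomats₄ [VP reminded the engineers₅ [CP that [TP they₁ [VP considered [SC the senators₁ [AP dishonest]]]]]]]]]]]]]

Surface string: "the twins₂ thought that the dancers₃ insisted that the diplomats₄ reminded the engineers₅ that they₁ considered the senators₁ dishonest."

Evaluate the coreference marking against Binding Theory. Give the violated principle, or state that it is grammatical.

Principle C

The two coindexed NPs are *they₁* and *the senators₁*.
*the senators₁* is an R-expression. Principle C requires it to be free everywhere.
*they₁* c-commands it and carries the same index.
The R-expression is bound → Principle C violation.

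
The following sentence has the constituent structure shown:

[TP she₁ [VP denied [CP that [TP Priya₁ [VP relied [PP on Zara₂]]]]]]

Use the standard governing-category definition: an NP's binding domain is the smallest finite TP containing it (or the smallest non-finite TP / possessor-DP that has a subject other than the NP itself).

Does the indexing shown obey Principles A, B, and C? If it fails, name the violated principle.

The two coindexed NPs are *she₁* and *Priya₁*.
*Priya₁* is an R-expression. Principle C requires it to be free everywhere.
*she₁* c-commands it and carries the same index.
The R-expression is bound → Principle C violation.

Principle C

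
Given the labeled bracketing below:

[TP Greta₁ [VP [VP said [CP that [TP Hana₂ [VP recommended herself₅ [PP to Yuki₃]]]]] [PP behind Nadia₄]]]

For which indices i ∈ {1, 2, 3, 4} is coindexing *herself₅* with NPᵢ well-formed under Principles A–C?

{2}

*herself* is an anaphor, so Principle A applies: it must be bound in its binding domain.
Binding domain of *herself₅*: the embedded TP, whose subject is Hana₂.
*Greta₁* c-commands the anaphor but is outside its binding domain → cannot satisfy Principle A.
*Hana₂* c-commands the anaphor within its binding domain → licit binder.
*Yuki₃* does not c-command the anaphor → cannot bind it.
*Nadia₄* does not c-command the anaphor → cannot bind it.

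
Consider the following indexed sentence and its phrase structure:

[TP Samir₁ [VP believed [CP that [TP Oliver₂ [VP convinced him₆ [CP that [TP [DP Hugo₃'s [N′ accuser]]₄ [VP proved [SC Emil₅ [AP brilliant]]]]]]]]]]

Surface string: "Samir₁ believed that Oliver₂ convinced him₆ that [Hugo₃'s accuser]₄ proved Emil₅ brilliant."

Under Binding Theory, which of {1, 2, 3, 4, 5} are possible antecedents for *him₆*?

*him* is a pronoun, so Principle B applies: it must be free in its binding domain.
Binding domain of *him₆*: the embedded TP, whose subject is Oliver₂.
*Samir₁* c-commands the pronoun but from outside its binding domain, and is not c-commanded by it → coindexation permitted.
*Oliver₂* c-commands the pronoun within its binding domain → coindexation would violate Principle B.
*Hugo₃*: the pronoun c-commands this R-expression → coindexation would violate Principle C on *Hugo₃*.
*[Hugo₃'s accuser]₄*: the pronoun c-commands this R-expression → coindexation would violate Principle C on *[Hugo₃'s accuser]₄*.
*Emil₅*: the pronoun c-commands this R-expression → coindexation would violate Principle C on *Emil₅*.

{1}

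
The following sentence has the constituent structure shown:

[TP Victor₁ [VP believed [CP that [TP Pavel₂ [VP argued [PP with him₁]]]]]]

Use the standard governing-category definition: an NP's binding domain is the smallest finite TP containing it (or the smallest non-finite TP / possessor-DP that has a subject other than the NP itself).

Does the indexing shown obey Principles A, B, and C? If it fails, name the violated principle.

grammatical

The two coindexed NPs are *Victor₁* and *him₁*.
*him₁* is a pronoun; its binding domain is the embedded TP, whose subject is Pavel₂. Within that domain it is c-commanded only by *Pavel₂*, which carries a different index — the pronoun is free locally, so Principle B holds.
*Victor₁* is an R-expression; *him₁* does not c-command it, and no other NP shares its index, so Principle C is satisfied.
All principles are respected.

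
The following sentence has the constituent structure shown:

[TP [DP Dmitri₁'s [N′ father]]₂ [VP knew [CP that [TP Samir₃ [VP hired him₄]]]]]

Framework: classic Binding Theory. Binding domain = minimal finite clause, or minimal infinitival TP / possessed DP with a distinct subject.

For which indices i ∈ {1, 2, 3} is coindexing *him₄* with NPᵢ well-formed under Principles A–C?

*him* is a pronoun, so Principle B applies: it must be free in its binding domain.
Binding domain of *him₄*: the embedded TP, whose subject is Samir₃.
*Dmitri₁* and the pronoun do not c-command one another → neither Principle B nor Principle C is at stake; coindexation permitted.
*[Dmitri₁'s father]₂* c-commands the pronoun but from outside its binding domain, and is not c-commanded by it → coindexation permitted.
*Samir₃* c-commands the pronoun within its binding domain → coindexation would violate Principle B.

{1, 2}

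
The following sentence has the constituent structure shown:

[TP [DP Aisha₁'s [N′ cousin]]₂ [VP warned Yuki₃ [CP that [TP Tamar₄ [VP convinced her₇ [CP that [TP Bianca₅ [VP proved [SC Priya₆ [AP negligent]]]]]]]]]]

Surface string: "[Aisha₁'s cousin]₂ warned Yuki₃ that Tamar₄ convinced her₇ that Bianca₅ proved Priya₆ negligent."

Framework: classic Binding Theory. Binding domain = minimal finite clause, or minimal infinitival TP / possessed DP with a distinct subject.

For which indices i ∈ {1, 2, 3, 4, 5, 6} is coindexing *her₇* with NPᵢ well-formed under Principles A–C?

{1, 2, 3}

*her* is a pronoun, so Principle B applies: it must be free in its binding domain.
Binding domain of *her₇*: the embedded TP, whose subject is Tamar₄.
*Aisha₁* and the pronoun do not c-command one another → neither Principle B nor Principle C is at stake; coindexation permitted.
*[Aisha₁'s cousin]₂* c-commands the pronoun but from outside its binding domain, and is not c-commanded by it → coindexation permitted.
*Yuki₃* c-commands the pronoun but from outside its binding domain, and is not c-commanded by it → coindexation permitted.
*Tamar₄* c-commands the pronoun within its binding domain → coindexation would violate Principle B.
*Bianca₅*: the pronoun c-commands this R-expression → coindexation would violate Principle C on *Bianca₅*.
*Priya₆*: the pronoun c-commands this R-expression → coindexation would violate Principle C on *Priya₆*.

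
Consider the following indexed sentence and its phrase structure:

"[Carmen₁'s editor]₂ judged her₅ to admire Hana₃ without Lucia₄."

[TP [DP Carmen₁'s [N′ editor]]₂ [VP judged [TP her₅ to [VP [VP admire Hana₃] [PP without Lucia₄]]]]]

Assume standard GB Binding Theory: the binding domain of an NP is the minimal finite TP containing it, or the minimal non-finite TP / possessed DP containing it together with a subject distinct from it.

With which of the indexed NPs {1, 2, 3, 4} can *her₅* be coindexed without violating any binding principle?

*her* is a pronoun, so Principle B applies: it must be free in its binding domain.
Binding domain of *her₅*: the matrix TP, whose subject is [Carmen₁'s editor]₂.
*Carmen₁* and the pronoun do not c-command one another → neither Principle B nor Principle C is at stake; coindexation permitted.
*[Carmen₁'s editor]₂* c-commands the pronoun within its binding domain → coindexation would violate Principle B.
*Hana₃*: the pronoun c-commands this R-expression → coindexation would violate Principle C on *Hana₃*.
*Lucia₄*: the pronoun c-commands this R-expression → coindexation would violate Principle C on *Lucia₄*.

{1}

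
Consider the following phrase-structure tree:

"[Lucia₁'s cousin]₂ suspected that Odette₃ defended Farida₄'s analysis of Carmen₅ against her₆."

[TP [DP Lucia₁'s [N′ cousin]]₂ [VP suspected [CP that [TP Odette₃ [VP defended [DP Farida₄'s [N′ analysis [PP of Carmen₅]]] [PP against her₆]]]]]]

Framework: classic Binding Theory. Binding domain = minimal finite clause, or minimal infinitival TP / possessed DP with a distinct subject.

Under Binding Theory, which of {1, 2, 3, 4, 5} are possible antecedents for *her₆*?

*her* is a pronoun, so Principle B applies: it must be free in its binding domain.
Binding domain of *her₆*: the embedded TP, whose subject is Odette₃.
*Lucia₁* and the pronoun do not c-command one another → neither Principle B nor Principle C is at stake; coindexation permitted.
*[Lucia₁'s cousin]₂* c-commands the pronoun but from outside its binding domain, and is not c-commanded by it → coindexation permitted.
*Odette₃* c-commands the pronoun within its binding domain → coindexation would violate Principle B.
*Farida₄* and the pronoun do not c-command one another → neither Principle B nor Principle C is at stake; coindexation permitted.
*Carmen₅* and the pronoun do not c-command one another → neither Principle B nor Principle C is at stake; coindexation permitted.

{1, 2, 4, 5}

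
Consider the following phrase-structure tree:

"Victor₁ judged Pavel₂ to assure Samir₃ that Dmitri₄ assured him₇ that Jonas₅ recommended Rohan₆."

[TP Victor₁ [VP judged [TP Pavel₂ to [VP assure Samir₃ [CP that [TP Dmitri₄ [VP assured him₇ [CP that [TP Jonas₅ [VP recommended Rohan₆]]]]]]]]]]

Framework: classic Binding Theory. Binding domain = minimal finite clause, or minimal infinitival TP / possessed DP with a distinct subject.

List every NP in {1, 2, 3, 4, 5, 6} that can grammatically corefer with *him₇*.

{1, 2, 3}

*him* is a pronoun, so Principle B applies: it must be free in its binding domain.
Binding domain of *him₇*: the embedded TP, whose subject is Dmitri₄.
*Victor₁* c-commands the pronoun but from outside its binding domain, and is not c-commanded by it → coindexation permitted.
*Pavel₂* c-commands the pronoun but from outside its binding domain, and is not c-commanded by it → coindexation permitted.
*Samir₃* c-commands the pronoun but from outside its binding domain, and is not c-commanded by it → coindexation permitted.
*Dmitri₄* c-commands the pronoun within its binding domain → coindexation would violate Principle B.
*Jonas₅*: the pronoun c-commands this R-expression → coindexation would violate Principle C on *Jonas₅*.
*Rohan₆*: the pronoun c-commands this R-expression → coindexation would violate Principle C on *Rohan₆*.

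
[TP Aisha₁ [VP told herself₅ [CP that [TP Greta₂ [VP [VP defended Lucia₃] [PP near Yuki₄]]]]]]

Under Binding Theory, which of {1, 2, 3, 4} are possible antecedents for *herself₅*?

*herself* is an anaphor, so Principle A applies: it must be bound in its binding domain.
Binding domain of *herself₅*: the matrix TP, whose subject is Aisha₁.
*Aisha₁* c-commands the anaphor within its binding domain → licit binder.
*Greta₂* does not c-command the anaphor → cannot bind it.
*Lucia₃* does not c-command the anaphor → cannot bind it.
*Yuki₄* does not c-command the anaphor → cannot bind it.

{1}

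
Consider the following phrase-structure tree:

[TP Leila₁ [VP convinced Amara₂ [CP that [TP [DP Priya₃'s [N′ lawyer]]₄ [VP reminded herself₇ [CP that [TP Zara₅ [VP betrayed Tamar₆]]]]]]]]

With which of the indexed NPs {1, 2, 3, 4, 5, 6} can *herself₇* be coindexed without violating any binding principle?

{4}

*herself* is an anaphor, so Principle A applies: it must be bound in its binding domain.
Binding domain of *herself₇*: the embedded TP, whose subject is [Priya₃'s lawyer]₄.
*Leila₁* c-commands the anaphor but is outside its binding domain → cannot satisfy Principle A.
*Amara₂* c-commands the anaphor but is outside its binding domain → cannot satisfy Principle A.
*Priya₃* does not c-command the anaphor → cannot bind it.
*[Priya₃'s lawyer]₄* c-commands the anaphor within its binding domain → licit binder.
*Zara₅* does not c-command the anaphor → cannot bind it.
*Tamar₆* does not c-command the anaphor → cannot bind it.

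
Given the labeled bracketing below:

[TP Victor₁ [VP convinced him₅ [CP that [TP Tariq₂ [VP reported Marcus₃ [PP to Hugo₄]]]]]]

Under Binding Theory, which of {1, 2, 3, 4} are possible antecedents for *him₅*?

*him* is a pronoun, so Principle B applies: it must be free in its binding domain.
Binding domain of *him₅*: the matrix TP, whose subject is Victor₁.
*Victor₁* c-commands the pronoun within its binding domain → coindexation would violate Principle B.
*Tariq₂*: the pronoun c-commands this R-expression → coindexation would violate Principle C on *Tariq₂*.
*Marcus₃*: the pronoun c-commands this R-expression → coindexation would violate Principle C on *Marcus₃*.
*Hugo₄*: the pronoun c-commands this R-expression → coindexation would violate Principle C on *Hugo₄*.

none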